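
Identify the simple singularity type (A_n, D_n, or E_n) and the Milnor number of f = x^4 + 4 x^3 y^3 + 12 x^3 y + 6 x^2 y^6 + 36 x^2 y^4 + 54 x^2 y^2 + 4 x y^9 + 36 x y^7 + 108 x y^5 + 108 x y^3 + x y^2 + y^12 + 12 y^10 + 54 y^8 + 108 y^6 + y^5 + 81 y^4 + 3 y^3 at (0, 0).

Type D_{5}, Milnor number mu = 5.

The Hessian of f at 0 is [[0, 0], [0, 0]] with rank 0, so corank 2. A Groebner basis of the Jacobian ideal J(f) in C{x,y} is {x^3 + y^2/4, y^3, x*y + 3*y^2}; counting standard monomials gives mu = 5. Corank 2; j^3 = y^2*(x + 3*y) has shape L^2 M (L != M), so D-series; mu = 5 gives D_5.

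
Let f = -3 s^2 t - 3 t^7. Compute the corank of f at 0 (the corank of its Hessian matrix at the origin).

Hessian at 0 has rank 0.

2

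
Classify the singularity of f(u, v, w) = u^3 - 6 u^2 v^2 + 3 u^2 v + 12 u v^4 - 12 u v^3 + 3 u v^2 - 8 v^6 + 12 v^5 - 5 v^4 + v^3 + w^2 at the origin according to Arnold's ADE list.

E_{6}

The Hessian of f at 0 has rank 1. Corank 2; j^3 = (u + v)^3 is a perfect cube, so E-series; the 4-jet and mu = 6 give E_6.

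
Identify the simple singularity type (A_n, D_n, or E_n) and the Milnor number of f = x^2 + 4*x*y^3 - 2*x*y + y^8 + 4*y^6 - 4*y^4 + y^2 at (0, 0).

The Hessian of f at 0 is [[2, -2], [-2, 2]] with rank 1, so corank 1. A Groebner basis of the Jacobian ideal J(f) in C{x,y} is {x^3 - 3*x*y^2 - x + y, x^2*y - 2*x*y^2 - x/2 + y/2, x/2 + y^3 - y/2}; counting standard monomials gives mu = 7. Corank 1: A-series; mu = 7 gives A_7.

Type A_7, Milnor number mu = 7.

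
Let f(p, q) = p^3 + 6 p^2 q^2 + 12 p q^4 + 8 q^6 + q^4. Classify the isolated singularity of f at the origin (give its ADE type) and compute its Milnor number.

The Hessian of f at 0 is [[0, 0], [0, 0]] with rank 0, so corank 2. A Groebner basis of the Jacobian ideal J(f) in C{p,q} is {p^3, p^2*q, p^2/4 + p*q^2, q^3}; counting standard monomials gives mu = 6. Corank 2; j^3 = p^3 is a perfect cube, so E-series; the 4-jet and mu = 6 give E_6.

Type E_{6}, Milnor number mu = 6.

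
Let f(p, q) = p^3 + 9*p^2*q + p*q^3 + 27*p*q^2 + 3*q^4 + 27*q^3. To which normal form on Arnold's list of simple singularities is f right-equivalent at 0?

The Hessian of f at 0 is [[0, 0], [0, 0]] with rank 0, so corank 2. A Groebner basis of the Jacobian ideal J(f) in C{p,q} is {p^3 + 9*p^2*q + 162*p^2 + 972*p*q + 1458*q^2, -9*p^2 + p*q^2 - 54*p*q - 81*q^2, 3*p^2 + 18*p*q + q^3 + 27*q^2}; counting standard monomials gives mu = 7. Corank 2; j^3 = (p + 3*q)^3 is a perfect cube, so E-series; the 4-jet and mu = 7 give E_7.

E_{7}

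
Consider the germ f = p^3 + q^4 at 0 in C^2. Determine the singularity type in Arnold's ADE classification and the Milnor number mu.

Type E6, Milnor number mu = 6.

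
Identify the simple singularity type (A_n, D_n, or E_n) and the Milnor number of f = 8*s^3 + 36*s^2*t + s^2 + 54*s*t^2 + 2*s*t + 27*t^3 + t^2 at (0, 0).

The Hessian of f at 0 has rank 1. Corank 1: A-series; mu = 2 gives A_2.

Type A_2, Milnor number mu = 2.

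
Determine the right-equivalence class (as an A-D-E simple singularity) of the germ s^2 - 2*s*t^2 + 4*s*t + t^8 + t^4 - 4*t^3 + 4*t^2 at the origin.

A_7

The Hessian of f at 0 has rank 1. Corank 1: A-series; mu = 7 gives A_7.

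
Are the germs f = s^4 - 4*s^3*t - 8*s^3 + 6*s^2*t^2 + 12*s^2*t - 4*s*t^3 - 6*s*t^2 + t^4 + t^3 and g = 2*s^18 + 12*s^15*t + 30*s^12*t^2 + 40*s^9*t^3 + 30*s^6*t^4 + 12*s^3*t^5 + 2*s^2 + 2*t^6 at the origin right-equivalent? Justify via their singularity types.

The Hessian of f at 0 has rank 0. Corank 2; j^3 = -(2*s - t)^3 is a perfect cube, so E-series; the 4-jet and mu = 6 give E_6. The Hessian of g at 0 has rank 1. Corank 1: A-series; mu = 5 gives A_5. f is E_6 but g is A_5, hence not right-equivalent.

No.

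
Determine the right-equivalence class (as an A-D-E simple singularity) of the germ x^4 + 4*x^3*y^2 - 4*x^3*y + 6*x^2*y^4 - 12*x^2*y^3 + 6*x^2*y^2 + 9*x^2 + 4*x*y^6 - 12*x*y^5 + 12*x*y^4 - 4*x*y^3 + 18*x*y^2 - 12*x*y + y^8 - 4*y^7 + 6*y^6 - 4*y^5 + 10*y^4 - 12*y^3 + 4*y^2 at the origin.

The Hessian of f at 0 is [[18, -12], [-12, 8]] with rank 1, so corank 1. A Groebner basis of the Jacobian ideal J(f) in C{x,y} is {x^2 + 4*x/9 - 8*y/27, x*y + 2*x/3 - 4*y/9, x + y^2 - 2*y/3}; counting standard monomials gives mu = 3. Corank 1: A-series; mu = 3 gives A_3.

A_3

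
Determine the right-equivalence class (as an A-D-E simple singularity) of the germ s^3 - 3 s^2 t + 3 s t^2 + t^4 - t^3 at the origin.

E6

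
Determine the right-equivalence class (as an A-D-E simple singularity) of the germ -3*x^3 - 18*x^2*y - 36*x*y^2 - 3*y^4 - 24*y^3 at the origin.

The Hessian of f at 0 has rank 0. Corank 2; j^3 = -3*(x + 2*y)^3 is a perfect cube, so E-series; the 4-jet and mu = 6 give E_6.

E_6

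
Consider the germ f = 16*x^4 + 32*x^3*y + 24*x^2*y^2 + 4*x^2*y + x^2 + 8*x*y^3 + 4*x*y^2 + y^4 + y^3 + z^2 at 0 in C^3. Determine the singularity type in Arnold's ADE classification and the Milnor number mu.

The Hessian of f at 0 is [[2, 0, 0], [0, 0, 0], [0, 0, 2]] with rank 2, so corank 1. A Groebner basis of the Jacobian ideal J(f) in C{x,y,z} is {y^2, x, z}; counting standard monomials gives mu = 2. Corank 1: A-series; mu = 2 gives A_2.

Type A_2, Milnor number mu = 2.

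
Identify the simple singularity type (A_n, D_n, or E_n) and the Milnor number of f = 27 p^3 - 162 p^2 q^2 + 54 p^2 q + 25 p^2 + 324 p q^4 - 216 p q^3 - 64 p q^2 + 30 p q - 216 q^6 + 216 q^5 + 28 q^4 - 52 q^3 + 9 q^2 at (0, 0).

Type A_2, Milnor number mu = 2.

The Hessian of f at 0 is [[50, 30], [30, 18]] with rank 1, so corank 1. A Groebner basis of the Jacobian ideal J(f) in C{p,q} is {q^2, p + 3*q/5}; counting standard monomials gives mu = 2. Corank 1: A-series; mu = 2 gives A_2.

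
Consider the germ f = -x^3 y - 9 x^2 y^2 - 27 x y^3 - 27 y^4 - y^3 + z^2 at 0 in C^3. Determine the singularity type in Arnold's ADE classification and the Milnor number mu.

Type E_7, Milnor number mu = 7.

The Hessian of f at 0 has rank 1. Corank 2; j^3 = -y^3 is a perfect cube, so E-series; the 4-jet and mu = 7 give E_7.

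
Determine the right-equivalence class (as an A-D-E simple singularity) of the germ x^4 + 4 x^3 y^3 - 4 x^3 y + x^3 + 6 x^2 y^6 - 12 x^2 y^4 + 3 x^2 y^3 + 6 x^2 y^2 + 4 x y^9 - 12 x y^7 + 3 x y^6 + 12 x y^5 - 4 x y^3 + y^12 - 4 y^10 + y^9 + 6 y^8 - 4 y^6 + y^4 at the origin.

E_{6}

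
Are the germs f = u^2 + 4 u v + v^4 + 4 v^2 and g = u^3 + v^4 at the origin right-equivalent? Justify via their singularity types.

No.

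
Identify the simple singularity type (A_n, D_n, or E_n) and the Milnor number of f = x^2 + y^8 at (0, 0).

The Hessian of f at 0 has rank 1. Corank 1: A-series; mu = 7 gives A_7.

Type A_7, Milnor number mu = 7.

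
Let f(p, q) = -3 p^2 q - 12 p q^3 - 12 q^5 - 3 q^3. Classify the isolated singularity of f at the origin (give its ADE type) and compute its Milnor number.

The Hessian of f at 0 is [[0, 0], [0, 0]] with rank 0, so corank 2. A Groebner basis of the Jacobian ideal J(f) in C{p,q} is {q^3, p^2 + 3*q^2, p*q}; counting standard monomials gives mu = 4. Corank 2; j^3 = -3*q*(p^2 + q^2) splits into three distinct lines over C (the quadratic factor has nonzero discriminant), so D_4.

Type D_4, Milnor number mu = 4.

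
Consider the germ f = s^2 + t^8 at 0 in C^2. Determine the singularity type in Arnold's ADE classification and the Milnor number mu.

Type A7, Milnor number mu = 7.

The Hessian of f at 0 is [[2, 0], [0, 0]] with rank 1, so corank 1. A Groebner basis of the Jacobian ideal J(f) in C{s,t} is {t^7, s}; counting standard monomials gives mu = 7. Corank 1: A-series; mu = 7 gives A_7.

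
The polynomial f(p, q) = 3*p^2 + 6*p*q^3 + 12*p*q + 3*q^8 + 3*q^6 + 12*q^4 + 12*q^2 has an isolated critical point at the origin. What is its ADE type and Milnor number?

Type A7, Milnor number mu = 7.

The Hessian of f at 0 is [[6, 12], [12, 24]] with rank 1, so corank 1. A Groebner basis of the Jacobian ideal J(f) in C{p,q} is {p^3 - 12*p*q^2 + 16*p + 32*q, p^2*q + 4*p*q^2 - 4*p - 8*q, p + q^3 + 2*q}; counting standard monomials gives mu = 7. Corank 1: A-series; mu = 7 gives A_7.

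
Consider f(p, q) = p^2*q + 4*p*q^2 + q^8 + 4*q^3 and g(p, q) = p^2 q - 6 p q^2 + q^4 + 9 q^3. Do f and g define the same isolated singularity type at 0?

No.

The Hessian of f at 0 has rank 0. Corank 2; j^3 = q*(p + 2*q)^2 has shape L^2 M (L != M), so D-series; mu = 9 gives D_9. The Hessian of g at 0 has rank 0. Corank 2; j^3 = q*(p - 3*q)^2 has shape L^2 M (L != M), so D-series; mu = 5 gives D_5. f is D_9 but g is D_5, hence not right-equivalent.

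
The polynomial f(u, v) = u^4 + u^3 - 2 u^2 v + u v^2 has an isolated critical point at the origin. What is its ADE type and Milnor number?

The Hessian of f at 0 has rank 0. Corank 2; j^3 = u*(u - v)^2 has shape L^2 M (L != M), so D-series; mu = 5 gives D_5.

Type D5, Milnor number mu = 5.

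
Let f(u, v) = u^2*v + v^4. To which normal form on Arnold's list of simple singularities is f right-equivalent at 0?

The Hessian of f at 0 has rank 0. Corank 2; j^3 = u^2*v has shape L^2 M (L != M), so D-series; mu = 5 gives D_5.

D_{5}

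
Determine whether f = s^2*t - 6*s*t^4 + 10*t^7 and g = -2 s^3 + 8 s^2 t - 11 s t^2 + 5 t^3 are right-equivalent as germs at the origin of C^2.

The Hessian of f at 0 is [[0, 0], [0, 0]] with rank 0, so corank 2. A Groebner basis of the Jacobian ideal J(f) in C{s,t} is {-3*s^2/2 + s*t^3, -s*t/3 + t^4, s^3, s^2*t}; counting standard monomials gives mu = 8. Corank 2; j^3 = s^2*t has shape L^2 M (L != M), so D-series; mu = 8 gives D_8. The Hessian of g at 0 is [[0, 0], [0, 0]] with rank 0, so corank 2. A Groebner basis of the Jacobian ideal J(g) in C{s,t} is {t^3, s^2 + t^2/2, s*t - t^2/2}; counting standard monomials gives mu = 4. Corank 2; j^3 = -(s - t)*(2*s^2 - 6*s*t + 5*t^2) splits into three distinct lines over C (the quadratic factor has nonzero discriminant), so D_4. f is D_8 but g is D_4, hence not right-equivalent.

No.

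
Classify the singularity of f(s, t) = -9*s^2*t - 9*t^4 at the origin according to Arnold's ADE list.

D_{5}

The Hessian of f at 0 has rank 0. Corank 2; j^3 = -9*s^2*t has shape L^2 M (L != M), so D-series; mu = 5 gives D_5.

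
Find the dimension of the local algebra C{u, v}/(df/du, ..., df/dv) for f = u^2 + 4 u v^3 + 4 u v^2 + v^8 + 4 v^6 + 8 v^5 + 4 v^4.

7

The Hessian of f at 0 is [[2, 0], [0, 0]] with rank 1, so corank 1. A Groebner basis of the Jacobian ideal J(f) in C{u,v} is {u^3 + 2*u^2 + 8*u*v^2 - 4*u*v + 4*u + 8*v^2, u^2*v - 2*u^2 - 6*u*v^2 + 2*u*v - 2*u - 4*v^2, u/2 + v^3 + v^2}; counting standard monomials gives mu = 7. Corank 1: A-series; mu = 7 gives A_7.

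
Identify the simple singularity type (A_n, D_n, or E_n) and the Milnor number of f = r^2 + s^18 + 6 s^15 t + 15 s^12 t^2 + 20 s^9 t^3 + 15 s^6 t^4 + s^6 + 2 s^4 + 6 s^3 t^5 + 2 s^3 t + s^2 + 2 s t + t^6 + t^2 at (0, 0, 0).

Type A5, Milnor number mu = 5.

The Hessian of f at 0 has rank 2. Corank 1: A-series; mu = 5 gives A_5.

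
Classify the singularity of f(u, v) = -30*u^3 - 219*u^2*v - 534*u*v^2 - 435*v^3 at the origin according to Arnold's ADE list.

D_{4}

The Hessian of f at 0 has rank 0. Corank 2; j^3 = -3*(2*u + 5*v)*(5*u^2 + 24*u*v + 29*v^2) splits into three distinct lines over C (the quadratic factor has nonzero discriminant), so D_4.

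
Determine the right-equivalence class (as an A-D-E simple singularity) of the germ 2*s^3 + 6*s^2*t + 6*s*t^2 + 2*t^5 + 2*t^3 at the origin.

E_{8}

The Hessian of f at 0 has rank 0. Corank 2; j^3 = 2*(s + t)^3 is a perfect cube, so E-series; the 5-jet and mu = 8 give E_8.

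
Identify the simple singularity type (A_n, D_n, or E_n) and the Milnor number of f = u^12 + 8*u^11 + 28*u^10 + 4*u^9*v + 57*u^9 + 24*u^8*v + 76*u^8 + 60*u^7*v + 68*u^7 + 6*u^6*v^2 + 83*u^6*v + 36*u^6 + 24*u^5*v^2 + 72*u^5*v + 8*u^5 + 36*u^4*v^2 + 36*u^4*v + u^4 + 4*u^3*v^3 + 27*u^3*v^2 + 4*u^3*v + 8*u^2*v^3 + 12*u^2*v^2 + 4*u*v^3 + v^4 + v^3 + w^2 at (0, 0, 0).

The Hessian of f at 0 is [[0, 0, 0], [0, 0, 0], [0, 0, 2]] with rank 1, so corank 2. A Groebner basis of the Jacobian ideal J(f) in C{u,v,w} is {u^3 - 3*v^2/4, u^2*v + v^2/4, u*v^2, v^3, w}; counting standard monomials gives mu = 6. Corank 2; j^3 = v^3 is a perfect cube, so E-series; the 4-jet and mu = 6 give E_6.

Type E6, Milnor number mu = 6.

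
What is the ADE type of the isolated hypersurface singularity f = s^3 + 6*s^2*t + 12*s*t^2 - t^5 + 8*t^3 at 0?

E_{8}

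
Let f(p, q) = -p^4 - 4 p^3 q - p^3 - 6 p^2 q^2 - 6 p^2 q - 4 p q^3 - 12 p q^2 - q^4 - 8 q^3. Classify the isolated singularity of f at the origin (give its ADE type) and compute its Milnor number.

The Hessian of f at 0 has rank 0. Corank 2; j^3 = -(p + 2*q)^3 is a perfect cube, so E-series; the 4-jet and mu = 6 give E_6.

Type E_6, Milnor number mu = 6.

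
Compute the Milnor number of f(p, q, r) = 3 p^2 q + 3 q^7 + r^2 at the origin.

The Hessian of f at 0 has rank 1. Corank 2; j^3 = 3*p^2*q has shape L^2 M (L != M), so D-series; mu = 8 gives D_8.

8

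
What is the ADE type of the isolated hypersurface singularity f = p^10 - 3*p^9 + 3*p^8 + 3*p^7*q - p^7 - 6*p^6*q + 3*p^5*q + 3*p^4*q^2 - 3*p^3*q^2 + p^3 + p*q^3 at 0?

The Hessian of f at 0 has rank 0. Corank 2; j^3 = p^3 is a perfect cube, so E-series; the 4-jet and mu = 7 give E_7.

E_{7}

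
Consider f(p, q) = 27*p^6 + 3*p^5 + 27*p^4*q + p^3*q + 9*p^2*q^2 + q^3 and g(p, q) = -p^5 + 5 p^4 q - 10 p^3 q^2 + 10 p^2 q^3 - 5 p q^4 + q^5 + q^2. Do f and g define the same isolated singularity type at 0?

No.

The Hessian of f at 0 has rank 0. Corank 2; j^3 = q^3 is a perfect cube, so E-series; the 4-jet and mu = 7 give E_7. The Hessian of g at 0 has rank 1. Corank 1: A-series; mu = 4 gives A_4. f is E_7 but g is A_4, hence not right-equivalent.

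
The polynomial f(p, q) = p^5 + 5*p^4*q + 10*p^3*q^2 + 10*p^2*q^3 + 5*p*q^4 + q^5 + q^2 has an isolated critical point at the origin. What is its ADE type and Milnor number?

The Hessian of f at 0 has rank 1. Corank 1: A-series; mu = 4 gives A_4.

Type A_{4}, Milnor number mu = 4.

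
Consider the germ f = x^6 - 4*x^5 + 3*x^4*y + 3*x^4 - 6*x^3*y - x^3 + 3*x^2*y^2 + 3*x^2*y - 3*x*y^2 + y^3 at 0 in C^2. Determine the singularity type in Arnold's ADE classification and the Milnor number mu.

The Hessian of f at 0 is [[0, 0], [0, 0]] with rank 0, so corank 2. A Groebner basis of the Jacobian ideal J(f) in C{x,y} is {3*x^2/8 + x*y^3 - 3*x*y^2/4 - 3*x*y/4 + 3*y^3/4 + 3*y^2/8, x^2/2 - x*y^2 - x*y + y^4 + y^3 + y^2/2, x^3 - 3*x^2/4 - 3*x*y^2/2 + 3*x*y/2 + y^3/2 - 3*y^2/4, x^2*y - x^2/4 - 3*x*y^2/2 + x*y/2 + y^3/2 - y^2/4}; counting standard monomials gives mu = 8. Corank 2; j^3 = -(x - y)^3 is a perfect cube, so E-series; the 5-jet and mu = 8 give E_8.

Type E_8, Milnor number mu = 8.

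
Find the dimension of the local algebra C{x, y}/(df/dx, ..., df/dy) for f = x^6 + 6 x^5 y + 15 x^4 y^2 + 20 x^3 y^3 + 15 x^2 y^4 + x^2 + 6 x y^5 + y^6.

The Hessian of f at 0 has rank 1. Corank 1: A-series; mu = 5 gives A_5.

5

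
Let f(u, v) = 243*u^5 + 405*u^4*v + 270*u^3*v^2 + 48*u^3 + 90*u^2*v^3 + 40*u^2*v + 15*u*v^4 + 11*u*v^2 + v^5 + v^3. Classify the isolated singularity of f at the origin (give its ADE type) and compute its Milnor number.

Type D6, Milnor number mu = 6.

The Hessian of f at 0 has rank 0. Corank 2; j^3 = (3*u + v)*(4*u + v)^2 has shape L^2 M (L != M), so D-series; mu = 6 gives D_6.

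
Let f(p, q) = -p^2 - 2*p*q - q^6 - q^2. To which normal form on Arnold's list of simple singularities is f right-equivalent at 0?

A_{5}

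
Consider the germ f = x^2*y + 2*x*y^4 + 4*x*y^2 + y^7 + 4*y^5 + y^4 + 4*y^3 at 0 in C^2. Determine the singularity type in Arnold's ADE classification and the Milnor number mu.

Type D_5, Milnor number mu = 5.

The Hessian of f at 0 is [[0, 0], [0, 0]] with rank 0, so corank 2. A Groebner basis of the Jacobian ideal J(f) in C{x,y} is {x^3 - 2*x^2 + 8*y^2, x^2/4 + y^3 - y^2, x*y + 2*y^2}; counting standard monomials gives mu = 5. Corank 2; j^3 = y*(x + 2*y)^2 has shape L^2 M (L != M), so D-series; mu = 5 gives D_5.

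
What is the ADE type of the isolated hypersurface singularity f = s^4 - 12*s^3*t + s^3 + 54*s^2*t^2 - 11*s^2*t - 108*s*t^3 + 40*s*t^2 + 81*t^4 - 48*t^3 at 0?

The Hessian of f at 0 has rank 0. Corank 2; j^3 = (s - 4*t)^2*(s - 3*t) has shape L^2 M (L != M), so D-series; mu = 5 gives D_5.

D_{5}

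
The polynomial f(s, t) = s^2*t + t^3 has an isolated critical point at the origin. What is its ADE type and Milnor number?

The Hessian of f at 0 has rank 0. Corank 2; j^3 = t*(s^2 + t^2) splits into three distinct lines over C (the quadratic factor has nonzero discriminant), so D_4.

Type D_{4}, Milnor number mu = 4.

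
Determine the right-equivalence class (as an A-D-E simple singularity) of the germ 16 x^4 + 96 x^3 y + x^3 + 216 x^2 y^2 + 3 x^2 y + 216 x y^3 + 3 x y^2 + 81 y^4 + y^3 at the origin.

The Hessian of f at 0 is [[0, 0], [0, 0]] with rank 0, so corank 2. A Groebner basis of the Jacobian ideal J(f) in C{x,y} is {y^4, x*y^2 + 7*y^3/6, x^2 + 2*x*y + y^2}; counting standard monomials gives mu = 6. Corank 2; j^3 = (x + y)^3 is a perfect cube, so E-series; the 4-jet and mu = 6 give E_6.

E_6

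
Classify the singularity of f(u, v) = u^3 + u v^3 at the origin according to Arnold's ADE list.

E_7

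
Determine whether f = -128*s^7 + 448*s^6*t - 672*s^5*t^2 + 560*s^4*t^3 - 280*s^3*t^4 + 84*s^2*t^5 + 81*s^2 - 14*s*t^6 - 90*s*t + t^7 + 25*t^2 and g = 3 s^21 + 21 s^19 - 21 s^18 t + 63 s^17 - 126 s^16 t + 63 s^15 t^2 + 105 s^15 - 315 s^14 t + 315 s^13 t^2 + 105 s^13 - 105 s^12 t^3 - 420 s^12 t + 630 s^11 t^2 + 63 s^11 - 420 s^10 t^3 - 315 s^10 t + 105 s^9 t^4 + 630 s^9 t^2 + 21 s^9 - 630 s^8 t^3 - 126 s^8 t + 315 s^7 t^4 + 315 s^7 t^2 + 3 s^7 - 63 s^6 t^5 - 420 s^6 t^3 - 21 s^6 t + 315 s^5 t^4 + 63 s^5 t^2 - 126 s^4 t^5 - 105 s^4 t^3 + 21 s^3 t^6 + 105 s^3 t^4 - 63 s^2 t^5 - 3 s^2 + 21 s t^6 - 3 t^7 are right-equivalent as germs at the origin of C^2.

The Hessian of f at 0 has rank 1. Corank 1: A-series; mu = 6 gives A_6. The Hessian of g at 0 has rank 1. Corank 1: A-series; mu = 6 gives A_6. Both have type A_6, hence right-equivalent.

Yes.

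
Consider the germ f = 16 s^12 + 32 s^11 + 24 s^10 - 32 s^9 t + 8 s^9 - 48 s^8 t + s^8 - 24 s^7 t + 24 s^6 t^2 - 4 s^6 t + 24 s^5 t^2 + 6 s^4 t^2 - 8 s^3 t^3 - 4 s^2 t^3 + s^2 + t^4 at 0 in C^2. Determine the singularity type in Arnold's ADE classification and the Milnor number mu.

The Hessian of f at 0 has rank 1. Corank 1: A-series; mu = 3 gives A_3.

Type A3, Milnor number mu = 3.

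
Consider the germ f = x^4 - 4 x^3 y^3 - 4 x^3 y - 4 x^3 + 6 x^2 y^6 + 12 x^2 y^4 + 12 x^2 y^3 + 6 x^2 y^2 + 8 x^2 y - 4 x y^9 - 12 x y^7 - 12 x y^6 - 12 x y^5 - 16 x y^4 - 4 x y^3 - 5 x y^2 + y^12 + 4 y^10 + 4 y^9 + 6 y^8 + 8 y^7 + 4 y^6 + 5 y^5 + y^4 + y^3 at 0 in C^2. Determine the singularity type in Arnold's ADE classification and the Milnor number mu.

Type D_5, Milnor number mu = 5.

The Hessian of f at 0 has rank 0. Corank 2; j^3 = -(x - y)*(2*x - y)^2 has shape L^2 M (L != M), so D-series; mu = 5 gives D_5.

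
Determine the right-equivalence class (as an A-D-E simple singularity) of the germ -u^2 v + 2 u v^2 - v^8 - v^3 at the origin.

D9

The Hessian of f at 0 has rank 0. Corank 2; j^3 = -v*(u - v)^2 has shape L^2 M (L != M), so D-series; mu = 9 gives D_9.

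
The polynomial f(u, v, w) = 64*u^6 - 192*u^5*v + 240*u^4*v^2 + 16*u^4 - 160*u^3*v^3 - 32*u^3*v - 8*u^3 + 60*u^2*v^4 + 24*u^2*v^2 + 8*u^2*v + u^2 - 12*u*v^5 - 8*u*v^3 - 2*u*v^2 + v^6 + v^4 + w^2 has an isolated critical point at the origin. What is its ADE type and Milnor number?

Type A_{5}, Milnor number mu = 5.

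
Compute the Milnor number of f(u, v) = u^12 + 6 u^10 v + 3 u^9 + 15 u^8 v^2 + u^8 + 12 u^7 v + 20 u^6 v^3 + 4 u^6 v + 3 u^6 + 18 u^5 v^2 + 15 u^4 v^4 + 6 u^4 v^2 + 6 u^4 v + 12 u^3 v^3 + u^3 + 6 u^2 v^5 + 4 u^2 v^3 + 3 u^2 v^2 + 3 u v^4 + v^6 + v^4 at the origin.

The Hessian of f at 0 has rank 0. Corank 2; j^3 = u^3 is a perfect cube, so E-series; the 4-jet and mu = 6 give E_6.

6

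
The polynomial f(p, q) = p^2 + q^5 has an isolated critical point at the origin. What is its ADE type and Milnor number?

Type A_4, Milnor number mu = 4.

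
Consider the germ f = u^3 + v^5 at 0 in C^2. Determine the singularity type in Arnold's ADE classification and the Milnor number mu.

Type E_8, Milnor number mu = 8.

The Hessian of f at 0 has rank 0. Corank 2; j^3 = u^3 is a perfect cube, so E-series; the 5-jet and mu = 8 give E_8.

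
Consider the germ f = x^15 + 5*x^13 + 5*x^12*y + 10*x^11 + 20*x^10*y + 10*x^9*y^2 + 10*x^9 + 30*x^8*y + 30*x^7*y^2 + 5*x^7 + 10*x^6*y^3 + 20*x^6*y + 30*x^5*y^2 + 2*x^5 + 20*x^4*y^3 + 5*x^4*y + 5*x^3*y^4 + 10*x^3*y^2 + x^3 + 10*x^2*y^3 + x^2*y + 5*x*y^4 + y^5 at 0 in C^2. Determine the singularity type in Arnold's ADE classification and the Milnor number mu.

Type D6, Milnor number mu = 6.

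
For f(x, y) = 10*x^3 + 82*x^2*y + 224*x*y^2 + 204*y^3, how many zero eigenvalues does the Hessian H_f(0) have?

2

Hessian at 0 has rank 0.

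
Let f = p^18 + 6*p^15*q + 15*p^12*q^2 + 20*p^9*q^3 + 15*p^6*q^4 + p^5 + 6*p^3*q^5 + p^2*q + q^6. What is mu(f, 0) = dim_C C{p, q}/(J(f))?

7

The Hessian of f at 0 has rank 0. Corank 2; j^3 = p^2*q has shape L^2 M (L != M), so D-series; mu = 7 gives D_7.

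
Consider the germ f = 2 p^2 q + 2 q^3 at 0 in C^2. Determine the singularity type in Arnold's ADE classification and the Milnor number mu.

Type D4, Milnor number mu = 4.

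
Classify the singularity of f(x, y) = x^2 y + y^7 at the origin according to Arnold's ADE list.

The Hessian of f at 0 has rank 0. Corank 2; j^3 = x^2*y has shape L^2 M (L != M), so D-series; mu = 8 gives D_8.

D8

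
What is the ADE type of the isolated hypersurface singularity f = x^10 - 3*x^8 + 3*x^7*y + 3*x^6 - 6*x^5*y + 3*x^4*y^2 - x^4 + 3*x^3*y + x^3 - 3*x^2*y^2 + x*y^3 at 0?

The Hessian of f at 0 has rank 0. Corank 2; j^3 = x^3 is a perfect cube, so E-series; the 4-jet and mu = 7 give E_7.

E_7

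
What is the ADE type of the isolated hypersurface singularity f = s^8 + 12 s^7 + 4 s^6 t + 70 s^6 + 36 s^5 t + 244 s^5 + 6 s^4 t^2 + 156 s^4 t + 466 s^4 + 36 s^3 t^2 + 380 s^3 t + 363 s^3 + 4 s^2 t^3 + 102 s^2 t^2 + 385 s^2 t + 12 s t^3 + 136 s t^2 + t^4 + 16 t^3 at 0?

The Hessian of f at 0 is [[0, 0], [0, 0]] with rank 0, so corank 2. A Groebner basis of the Jacobian ideal J(f) in C{s,t} is {s*t^2 - 1331*s*t/173 - 484*t^2/173, 14641*s*t/692 + t^3 + 1331*t^2/173, s^2 + 1385*s*t/1903 + 252*t^2/1903}; counting standard monomials gives mu = 5. Corank 2; j^3 = (3*s + t)*(11*s + 4*t)^2 has shape L^2 M (L != M), so D-series; mu = 5 gives D_5.

D_5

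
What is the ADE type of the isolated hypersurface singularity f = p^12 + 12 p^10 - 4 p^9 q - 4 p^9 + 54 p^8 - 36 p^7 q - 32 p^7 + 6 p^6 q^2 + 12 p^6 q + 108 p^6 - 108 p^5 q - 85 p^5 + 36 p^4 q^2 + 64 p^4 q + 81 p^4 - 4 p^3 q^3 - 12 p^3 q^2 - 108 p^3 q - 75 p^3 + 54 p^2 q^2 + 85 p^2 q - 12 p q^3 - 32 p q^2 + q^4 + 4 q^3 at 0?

The Hessian of f at 0 is [[0, 0], [0, 0]] with rank 0, so corank 2. A Groebner basis of the Jacobian ideal J(f) in C{p,q} is {p*q^2 + 125*p*q/6 - 25*q^2/3, 625*p*q/12 + q^3 - 125*q^2/6, p^2 - 11*p*q/15 + 2*q^2/15}; counting standard monomials gives mu = 5. Corank 2; j^3 = -(3*p - q)*(5*p - 2*q)^2 has shape L^2 M (L != M), so D-series; mu = 5 gives D_5.

D_5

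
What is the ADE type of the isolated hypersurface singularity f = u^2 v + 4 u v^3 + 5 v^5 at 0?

D_{6}

The Hessian of f at 0 is [[0, 0], [0, 0]] with rank 0, so corank 2. A Groebner basis of the Jacobian ideal J(f) in C{u,v} is {u^3, u^2*v, -2*u^2 + u*v^2, u*v/2 + v^3}; counting standard monomials gives mu = 6. Corank 2; j^3 = u^2*v has shape L^2 M (L != M), so D-series; mu = 6 gives D_6.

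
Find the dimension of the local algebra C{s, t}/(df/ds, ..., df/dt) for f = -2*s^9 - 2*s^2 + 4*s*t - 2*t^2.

8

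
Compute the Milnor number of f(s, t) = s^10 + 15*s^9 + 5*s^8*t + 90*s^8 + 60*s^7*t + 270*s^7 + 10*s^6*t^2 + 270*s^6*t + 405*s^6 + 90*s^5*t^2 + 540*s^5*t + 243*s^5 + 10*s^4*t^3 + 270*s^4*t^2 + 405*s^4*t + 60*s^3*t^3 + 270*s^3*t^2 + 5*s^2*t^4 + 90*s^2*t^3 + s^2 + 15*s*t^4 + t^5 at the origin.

4

The Hessian of f at 0 is [[2, 0], [0, 0]] with rank 1, so corank 1. A Groebner basis of the Jacobian ideal J(f) in C{s,t} is {t^4, s}; counting standard monomials gives mu = 4. Corank 1: A-series; mu = 4 gives A_4.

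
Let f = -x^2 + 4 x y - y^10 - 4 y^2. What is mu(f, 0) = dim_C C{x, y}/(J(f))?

9

The Hessian of f at 0 has rank 1. Corank 1: A-series; mu = 9 gives A_9.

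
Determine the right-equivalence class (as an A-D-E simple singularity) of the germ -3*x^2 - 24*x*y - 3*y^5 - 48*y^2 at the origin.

A_4

The Hessian of f at 0 has rank 1. Corank 1: A-series; mu = 4 gives A_4.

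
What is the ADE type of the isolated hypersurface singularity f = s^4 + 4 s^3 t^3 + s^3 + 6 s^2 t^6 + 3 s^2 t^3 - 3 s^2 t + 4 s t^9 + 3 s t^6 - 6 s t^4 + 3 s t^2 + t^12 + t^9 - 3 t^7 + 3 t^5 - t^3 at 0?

The Hessian of f at 0 has rank 0. Corank 2; j^3 = (s - t)^3 is a perfect cube, so E-series; the 4-jet and mu = 6 give E_6.

E_{6}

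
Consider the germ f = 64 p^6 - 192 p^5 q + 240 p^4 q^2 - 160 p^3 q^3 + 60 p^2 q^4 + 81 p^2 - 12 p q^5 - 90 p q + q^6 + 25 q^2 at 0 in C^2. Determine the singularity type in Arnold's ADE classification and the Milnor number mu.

Type A5, Milnor number mu = 5.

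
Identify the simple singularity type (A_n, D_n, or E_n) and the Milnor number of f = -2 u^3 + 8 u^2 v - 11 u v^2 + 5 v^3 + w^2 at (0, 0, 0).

Type D_{4}, Milnor number mu = 4.

The Hessian of f at 0 is [[0, 0, 0], [0, 0, 0], [0, 0, 2]] with rank 1, so corank 2. A Groebner basis of the Jacobian ideal J(f) in C{u,v,w} is {v^3, u^2 + v^2/2, u*v - v^2/2, w}; counting standard monomials gives mu = 4. Corank 2; j^3 = -(u - v)*(2*u^2 - 6*u*v + 5*v^2) splits into three distinct lines over C (the quadratic factor has nonzero discriminant), so D_4.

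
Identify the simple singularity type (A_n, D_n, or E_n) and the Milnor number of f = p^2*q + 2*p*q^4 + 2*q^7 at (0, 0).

The Hessian of f at 0 is [[0, 0], [0, 0]] with rank 0, so corank 2. A Groebner basis of the Jacobian ideal J(f) in C{p,q} is {-p^2/6 + p*q^3, p*q + q^4, p^3, p^2*q}; counting standard monomials gives mu = 8. Corank 2; j^3 = p^2*q has shape L^2 M (L != M), so D-series; mu = 8 gives D_8.

Type D_{8}, Milnor number mu = 8.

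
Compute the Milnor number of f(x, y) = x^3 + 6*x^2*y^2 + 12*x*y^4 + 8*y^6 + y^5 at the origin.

8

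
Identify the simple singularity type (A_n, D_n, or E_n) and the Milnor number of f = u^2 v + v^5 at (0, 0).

Type D6, Milnor number mu = 6.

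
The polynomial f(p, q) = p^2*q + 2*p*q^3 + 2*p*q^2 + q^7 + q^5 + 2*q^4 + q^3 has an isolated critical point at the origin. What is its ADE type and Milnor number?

The Hessian of f at 0 is [[0, 0], [0, 0]] with rank 0, so corank 2. A Groebner basis of the Jacobian ideal J(f) in C{p,q} is {p^2*q^2 - 2*p^2*q + p^2/7 - 20*p*q^2/7 + 8*p*q/7 + q^2, p^3 + 3*p^2*q - p^2/7 + 20*p*q^2/7 - 8*p*q/7 - q^2, p*q + q^3 + q^2}; counting standard monomials gives mu = 8. Corank 2; j^3 = q*(p + q)^2 has shape L^2 M (L != M), so D-series; mu = 8 gives D_8.

Type D_{8}, Milnor number mu = 8.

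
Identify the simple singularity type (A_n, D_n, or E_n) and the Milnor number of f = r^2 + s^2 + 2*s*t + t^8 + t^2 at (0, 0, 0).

Type A_{7}, Milnor number mu = 7.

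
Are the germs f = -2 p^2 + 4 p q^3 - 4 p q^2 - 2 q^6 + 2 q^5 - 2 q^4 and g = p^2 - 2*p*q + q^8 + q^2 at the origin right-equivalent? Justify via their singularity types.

The Hessian of f at 0 has rank 1. Corank 1: A-series; mu = 4 gives A_4. The Hessian of g at 0 has rank 1. Corank 1: A-series; mu = 7 gives A_7. f is A_4 but g is A_7, hence not right-equivalent.

No.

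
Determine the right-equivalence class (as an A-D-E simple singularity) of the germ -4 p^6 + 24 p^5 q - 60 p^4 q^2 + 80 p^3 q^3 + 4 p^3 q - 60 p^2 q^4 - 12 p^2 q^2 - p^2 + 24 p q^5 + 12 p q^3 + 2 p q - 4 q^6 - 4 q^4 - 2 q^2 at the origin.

A_1

The Hessian of f at 0 has rank 2. Corank 0: nondegenerate Morse point, so A_1.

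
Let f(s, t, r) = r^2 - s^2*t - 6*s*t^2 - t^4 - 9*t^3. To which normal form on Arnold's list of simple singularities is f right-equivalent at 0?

D5

The Hessian of f at 0 has rank 1. Corank 2; j^3 = -t*(s + 3*t)^2 has shape L^2 M (L != M), so D-series; mu = 5 gives D_5.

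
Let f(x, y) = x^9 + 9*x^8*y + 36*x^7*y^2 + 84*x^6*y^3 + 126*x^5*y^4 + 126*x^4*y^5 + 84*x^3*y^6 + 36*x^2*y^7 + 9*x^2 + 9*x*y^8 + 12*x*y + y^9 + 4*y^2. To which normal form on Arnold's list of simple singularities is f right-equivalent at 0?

A_{8}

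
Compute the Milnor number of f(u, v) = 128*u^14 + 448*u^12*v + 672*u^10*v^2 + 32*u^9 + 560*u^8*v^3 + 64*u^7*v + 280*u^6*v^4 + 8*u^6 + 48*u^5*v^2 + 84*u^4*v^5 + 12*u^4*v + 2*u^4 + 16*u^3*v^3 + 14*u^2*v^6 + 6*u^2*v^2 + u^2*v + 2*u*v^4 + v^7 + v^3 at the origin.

4

The Hessian of f at 0 has rank 0. Corank 2; j^3 = v*(u^2 + v^2) splits into three distinct lines over C (the quadratic factor has nonzero discriminant), so D_4.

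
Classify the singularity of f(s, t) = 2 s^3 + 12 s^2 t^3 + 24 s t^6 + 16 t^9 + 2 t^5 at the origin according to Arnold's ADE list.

E_8

The Hessian of f at 0 has rank 0. Corank 2; j^3 = 2*s^3 is a perfect cube, so E-series; the 5-jet and mu = 8 give E_8.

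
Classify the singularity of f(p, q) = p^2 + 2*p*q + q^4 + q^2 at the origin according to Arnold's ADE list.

The Hessian of f at 0 has rank 1. Corank 1: A-series; mu = 3 gives A_3.

A_{3}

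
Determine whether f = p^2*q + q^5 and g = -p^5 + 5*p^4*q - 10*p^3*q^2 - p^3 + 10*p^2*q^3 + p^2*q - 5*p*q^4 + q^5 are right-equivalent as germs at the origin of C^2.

The Hessian of f at 0 is [[0, 0], [0, 0]] with rank 0, so corank 2. A Groebner basis of the Jacobian ideal J(f) in C{p,q} is {p^2/5 + q^4, p^3, p*q}; counting standard monomials gives mu = 6. Corank 2; j^3 = p^2*q has shape L^2 M (L != M), so D-series; mu = 6 gives D_6. The Hessian of g at 0 is [[0, 0], [0, 0]] with rank 0, so corank 2. A Groebner basis of the Jacobian ideal J(g) in C{p,q} is {p*q/5 + q^4, p*q^2, p^2 - p*q}; counting standard monomials gives mu = 6. Corank 2; j^3 = -p^2*(p - q) has shape L^2 M (L != M), so D-series; mu = 6 gives D_6. Both have type D_6, hence right-equivalent.

Yes.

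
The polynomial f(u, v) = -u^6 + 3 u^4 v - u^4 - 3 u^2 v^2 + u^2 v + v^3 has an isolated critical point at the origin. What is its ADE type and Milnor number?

Type D_4, Milnor number mu = 4.

The Hessian of f at 0 is [[0, 0], [0, 0]] with rank 0, so corank 2. A Groebner basis of the Jacobian ideal J(f) in C{u,v} is {v^3, u^2 + 3*v^2, u*v}; counting standard monomials gives mu = 4. Corank 2; j^3 = v*(u^2 + v^2) splits into three distinct lines over C (the quadratic factor has nonzero discriminant), so D_4.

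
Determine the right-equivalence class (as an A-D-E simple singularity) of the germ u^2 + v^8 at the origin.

A_{7}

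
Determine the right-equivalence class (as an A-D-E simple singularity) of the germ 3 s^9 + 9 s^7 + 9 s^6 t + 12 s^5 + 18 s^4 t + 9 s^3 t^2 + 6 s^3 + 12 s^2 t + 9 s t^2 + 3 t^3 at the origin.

The Hessian of f at 0 is [[0, 0], [0, 0]] with rank 0, so corank 2. A Groebner basis of the Jacobian ideal J(f) in C{s,t} is {t^3, s^2 - 3*t^2/2, s*t + 3*t^2/2}; counting standard monomials gives mu = 4. Corank 2; j^3 = 3*(s + t)*(2*s^2 + 2*s*t + t^2) splits into three distinct lines over C (the quadratic factor has nonzero discriminant), so D_4.

D4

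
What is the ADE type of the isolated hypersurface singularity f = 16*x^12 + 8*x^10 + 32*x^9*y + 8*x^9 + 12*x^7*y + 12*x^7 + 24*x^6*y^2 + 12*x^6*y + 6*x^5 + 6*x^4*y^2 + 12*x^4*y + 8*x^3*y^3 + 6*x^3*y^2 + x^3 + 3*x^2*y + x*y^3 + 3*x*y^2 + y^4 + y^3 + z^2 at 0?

E_{7}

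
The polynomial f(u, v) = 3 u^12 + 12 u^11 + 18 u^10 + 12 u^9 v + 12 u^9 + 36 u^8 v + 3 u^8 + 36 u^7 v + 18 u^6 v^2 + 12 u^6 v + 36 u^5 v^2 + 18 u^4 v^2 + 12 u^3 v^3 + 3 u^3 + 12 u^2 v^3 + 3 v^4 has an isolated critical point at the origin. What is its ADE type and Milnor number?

Type E_6, Milnor number mu = 6.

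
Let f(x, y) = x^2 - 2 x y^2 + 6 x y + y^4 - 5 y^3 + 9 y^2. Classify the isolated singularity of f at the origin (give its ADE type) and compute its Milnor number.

The Hessian of f at 0 has rank 1. Corank 1: A-series; mu = 2 gives A_2.

Type A2, Milnor number mu = 2.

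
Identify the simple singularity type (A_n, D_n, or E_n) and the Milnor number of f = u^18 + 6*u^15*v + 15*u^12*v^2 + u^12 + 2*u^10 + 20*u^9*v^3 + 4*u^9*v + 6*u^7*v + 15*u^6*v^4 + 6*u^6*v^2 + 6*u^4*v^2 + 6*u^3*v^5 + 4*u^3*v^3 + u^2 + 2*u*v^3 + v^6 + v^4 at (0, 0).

Type A_3, Milnor number mu = 3.

The Hessian of f at 0 has rank 1. Corank 1: A-series; mu = 3 gives A_3.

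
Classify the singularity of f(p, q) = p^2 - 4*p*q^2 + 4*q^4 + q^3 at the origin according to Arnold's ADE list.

A2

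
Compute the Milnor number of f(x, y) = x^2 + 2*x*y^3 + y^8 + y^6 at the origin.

The Hessian of f at 0 has rank 1. Corank 1: A-series; mu = 7 gives A_7.

7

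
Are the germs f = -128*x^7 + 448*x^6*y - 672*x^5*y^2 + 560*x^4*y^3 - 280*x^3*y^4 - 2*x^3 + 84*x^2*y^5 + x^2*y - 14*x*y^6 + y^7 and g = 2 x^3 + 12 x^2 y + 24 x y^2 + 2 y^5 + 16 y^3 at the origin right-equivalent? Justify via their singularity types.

No.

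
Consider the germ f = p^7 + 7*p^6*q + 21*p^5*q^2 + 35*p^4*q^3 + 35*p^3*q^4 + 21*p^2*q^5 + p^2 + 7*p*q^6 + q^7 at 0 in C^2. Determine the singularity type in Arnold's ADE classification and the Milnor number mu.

Type A6, Milnor number mu = 6.

The Hessian of f at 0 has rank 1. Corank 1: A-series; mu = 6 gives A_6.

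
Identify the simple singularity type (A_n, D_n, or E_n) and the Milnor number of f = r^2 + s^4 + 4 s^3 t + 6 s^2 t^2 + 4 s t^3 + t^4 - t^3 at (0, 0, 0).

The Hessian of f at 0 has rank 1. Corank 2; j^3 = -t^3 is a perfect cube, so E-series; the 4-jet and mu = 6 give E_6.

Type E_6, Milnor number mu = 6.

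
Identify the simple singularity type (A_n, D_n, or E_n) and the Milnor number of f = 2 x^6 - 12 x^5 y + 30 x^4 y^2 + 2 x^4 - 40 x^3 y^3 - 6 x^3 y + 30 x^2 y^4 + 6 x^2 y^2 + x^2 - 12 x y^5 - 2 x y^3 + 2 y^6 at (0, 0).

Type A5, Milnor number mu = 5.

The Hessian of f at 0 has rank 1. Corank 1: A-series; mu = 5 gives A_5.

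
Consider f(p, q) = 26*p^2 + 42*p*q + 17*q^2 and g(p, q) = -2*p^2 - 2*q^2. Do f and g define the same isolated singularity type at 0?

The Hessian of f at 0 has rank 2. Corank 0: nondegenerate Morse point, so A_1. The Hessian of g at 0 has rank 2. Corank 0: nondegenerate Morse point, so A_1. Both have type A_1, hence right-equivalent.

Yes.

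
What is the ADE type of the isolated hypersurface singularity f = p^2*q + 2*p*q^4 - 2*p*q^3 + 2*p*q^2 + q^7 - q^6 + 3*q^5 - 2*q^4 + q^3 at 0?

D_7

The Hessian of f at 0 has rank 0. Corank 2; j^3 = q*(p + q)^2 has shape L^2 M (L != M), so D-series; mu = 7 gives D_7.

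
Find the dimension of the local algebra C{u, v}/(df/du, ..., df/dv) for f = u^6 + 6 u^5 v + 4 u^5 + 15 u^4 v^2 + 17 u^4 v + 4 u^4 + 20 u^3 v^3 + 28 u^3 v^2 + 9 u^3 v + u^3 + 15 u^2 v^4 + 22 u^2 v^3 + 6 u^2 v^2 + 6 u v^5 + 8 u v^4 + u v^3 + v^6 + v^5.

The Hessian of f at 0 has rank 0. Corank 2; j^3 = u^3 is a perfect cube, so E-series; the 4-jet and mu = 7 give E_7.

7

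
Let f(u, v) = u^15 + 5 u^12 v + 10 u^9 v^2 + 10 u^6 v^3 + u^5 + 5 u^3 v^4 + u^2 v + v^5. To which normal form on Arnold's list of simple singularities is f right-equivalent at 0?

D6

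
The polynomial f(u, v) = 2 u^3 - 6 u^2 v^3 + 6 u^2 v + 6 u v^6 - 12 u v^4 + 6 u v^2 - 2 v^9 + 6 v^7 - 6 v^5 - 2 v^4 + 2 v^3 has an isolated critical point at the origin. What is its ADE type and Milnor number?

Type E_6, Milnor number mu = 6.

The Hessian of f at 0 is [[0, 0], [0, 0]] with rank 0, so corank 2. A Groebner basis of the Jacobian ideal J(f) in C{u,v} is {v^3, u^2 + 2*u*v + v^2}; counting standard monomials gives mu = 6. Corank 2; j^3 = 2*(u + v)^3 is a perfect cube, so E-series; the 4-jet and mu = 6 give E_6.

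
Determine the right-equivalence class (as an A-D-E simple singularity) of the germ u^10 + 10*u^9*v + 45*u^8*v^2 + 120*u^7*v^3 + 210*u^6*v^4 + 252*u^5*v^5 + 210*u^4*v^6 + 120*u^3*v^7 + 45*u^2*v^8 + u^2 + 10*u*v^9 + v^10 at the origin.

The Hessian of f at 0 has rank 1. Corank 1: A-series; mu = 9 gives A_9.

A9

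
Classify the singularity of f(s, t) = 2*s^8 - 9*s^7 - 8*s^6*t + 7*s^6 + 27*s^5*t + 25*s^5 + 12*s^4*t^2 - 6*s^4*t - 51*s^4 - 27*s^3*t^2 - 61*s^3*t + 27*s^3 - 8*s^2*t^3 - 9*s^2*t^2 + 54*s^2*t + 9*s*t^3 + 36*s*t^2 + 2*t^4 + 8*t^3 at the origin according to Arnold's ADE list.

E_{7}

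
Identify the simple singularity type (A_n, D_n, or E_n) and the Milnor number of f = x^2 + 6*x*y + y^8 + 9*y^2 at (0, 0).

Type A_7, Milnor number mu = 7.

The Hessian of f at 0 is [[2, 6], [6, 18]] with rank 1, so corank 1. A Groebner basis of the Jacobian ideal J(f) in C{x,y} is {y^7, x + 3*y}; counting standard monomials gives mu = 7. Corank 1: A-series; mu = 7 gives A_7.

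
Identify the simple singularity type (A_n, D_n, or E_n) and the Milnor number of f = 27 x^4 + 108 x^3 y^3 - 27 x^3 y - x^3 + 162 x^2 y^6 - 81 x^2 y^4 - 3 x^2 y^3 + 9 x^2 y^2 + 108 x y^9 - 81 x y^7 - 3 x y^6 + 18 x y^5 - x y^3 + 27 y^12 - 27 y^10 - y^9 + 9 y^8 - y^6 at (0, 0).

Type E_{7}, Milnor number mu = 7.

The Hessian of f at 0 is [[0, 0], [0, 0]] with rank 0, so corank 2. A Groebner basis of the Jacobian ideal J(f) in C{x,y} is {x^2/3 + y^4 + y^3/9, x^3, x^2*y - x^2/9 - y^3/27, -2*x^2/3 + x*y^2 - 2*y^3/9}; counting standard monomials gives mu = 7. Corank 2; j^3 = -x^3 is a perfect cube, so E-series; the 4-jet and mu = 7 give E_7.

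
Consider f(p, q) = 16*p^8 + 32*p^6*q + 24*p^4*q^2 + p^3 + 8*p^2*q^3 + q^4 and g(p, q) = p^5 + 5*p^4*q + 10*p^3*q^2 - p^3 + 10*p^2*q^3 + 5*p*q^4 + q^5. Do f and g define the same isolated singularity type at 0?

No.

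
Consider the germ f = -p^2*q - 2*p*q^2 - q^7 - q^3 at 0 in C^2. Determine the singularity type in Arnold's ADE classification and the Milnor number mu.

The Hessian of f at 0 has rank 0. Corank 2; j^3 = -q*(p + q)^2 has shape L^2 M (L != M), so D-series; mu = 8 gives D_8.

Type D_{8}, Milnor number mu = 8.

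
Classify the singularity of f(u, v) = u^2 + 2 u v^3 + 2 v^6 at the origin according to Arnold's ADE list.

A_5

The Hessian of f at 0 has rank 1. Corank 1: A-series; mu = 5 gives A_5.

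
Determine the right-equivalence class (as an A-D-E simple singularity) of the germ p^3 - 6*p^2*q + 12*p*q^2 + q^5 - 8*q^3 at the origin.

E_{8}

The Hessian of f at 0 has rank 0. Corank 2; j^3 = (p - 2*q)^3 is a perfect cube, so E-series; the 5-jet and mu = 8 give E_8.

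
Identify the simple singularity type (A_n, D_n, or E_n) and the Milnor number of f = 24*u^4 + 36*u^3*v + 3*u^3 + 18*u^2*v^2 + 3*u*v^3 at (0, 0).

Type E_7, Milnor number mu = 7.

The Hessian of f at 0 is [[0, 0], [0, 0]] with rank 0, so corank 2. A Groebner basis of the Jacobian ideal J(f) in C{u,v} is {3*u^2/4 + v^4 + v^3/4, u^3, u^2*v - u^2/4 - v^3/12, u^2 + u*v^2 + v^3/3}; counting standard monomials gives mu = 7. Corank 2; j^3 = 3*u^3 is a perfect cube, so E-series; the 4-jet and mu = 7 give E_7.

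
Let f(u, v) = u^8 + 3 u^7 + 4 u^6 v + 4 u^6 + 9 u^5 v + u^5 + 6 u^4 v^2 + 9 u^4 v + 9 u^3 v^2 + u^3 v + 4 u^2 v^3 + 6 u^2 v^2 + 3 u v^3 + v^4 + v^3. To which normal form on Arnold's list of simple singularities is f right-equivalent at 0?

The Hessian of f at 0 has rank 0. Corank 2; j^3 = v^3 is a perfect cube, so E-series; the 4-jet and mu = 7 give E_7.

E7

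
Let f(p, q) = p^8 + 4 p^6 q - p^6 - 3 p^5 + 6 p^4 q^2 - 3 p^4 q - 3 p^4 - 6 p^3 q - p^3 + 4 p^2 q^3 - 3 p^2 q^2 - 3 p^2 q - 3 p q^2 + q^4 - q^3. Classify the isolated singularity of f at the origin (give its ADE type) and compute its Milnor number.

The Hessian of f at 0 is [[0, 0], [0, 0]] with rank 0, so corank 2. A Groebner basis of the Jacobian ideal J(f) in C{p,q} is {p^3 + 3*p^2/2 + 3*p*q + 3*q^2/2, p^2*q - p^2 - 2*p*q - q^2, p^2/2 + p*q^2 + p*q + q^2/2, q^3}; counting standard monomials gives mu = 6. Corank 2; j^3 = -(p + q)^3 is a perfect cube, so E-series; the 4-jet and mu = 6 give E_6.

Type E6, Milnor number mu = 6.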